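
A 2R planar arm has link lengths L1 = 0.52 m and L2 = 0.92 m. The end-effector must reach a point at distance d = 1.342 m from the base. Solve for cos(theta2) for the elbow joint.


cos(th2) = (d^2 - L1^2 - L2^2)/(2*L1*L2) = (1.342^2 - 0.52^2 - 0.92^2)/(2*0.52*0.92) = 0.7151

0.7151


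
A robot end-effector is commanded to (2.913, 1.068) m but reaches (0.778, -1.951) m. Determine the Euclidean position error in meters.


dx = 0.778 - (2.913) = -2.1350, dy = -1.951 - (1.068) = -3.0190
err = sqrt(4.558225 + 9.114361) = 3.6976

3.6976 m


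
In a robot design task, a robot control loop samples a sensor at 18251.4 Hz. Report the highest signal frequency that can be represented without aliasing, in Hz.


f_max = f_s/2 = 18251.4/2 = 9125.7000

9125.7000 Hz


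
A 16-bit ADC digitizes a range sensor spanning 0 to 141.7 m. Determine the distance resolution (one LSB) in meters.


res = range / 2^n = 141.7/2^16 = 141.7/65536 = 0.0022

0.0022 m


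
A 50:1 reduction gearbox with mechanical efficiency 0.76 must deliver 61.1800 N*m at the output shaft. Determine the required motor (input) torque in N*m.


tau_in = tau_out / (N * eta) = 61.1800 / (50 * 0.76) = 1.6100

1.6100 N*m


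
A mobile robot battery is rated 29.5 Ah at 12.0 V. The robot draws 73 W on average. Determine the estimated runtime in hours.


E = 29.5*12.0 = 354.0000 Wh
t = E/P = 354.0000/73 = 4.8493

4.8493 hours


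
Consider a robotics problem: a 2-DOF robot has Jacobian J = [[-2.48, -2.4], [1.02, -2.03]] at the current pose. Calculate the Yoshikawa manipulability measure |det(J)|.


det(J) = -2.48*-2.03 - (-2.4)*(1.02) = 7.4824
|det(J)| = 7.4824

7.4824


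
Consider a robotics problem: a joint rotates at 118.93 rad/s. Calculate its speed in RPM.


RPM = 118.93 * 60/(2*pi) = 1135.6978

1135.6978 RPM


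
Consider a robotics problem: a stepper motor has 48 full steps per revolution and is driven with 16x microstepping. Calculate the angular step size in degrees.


step = 360/(48*16) = 360/768 = 0.4688

0.4688 degrees


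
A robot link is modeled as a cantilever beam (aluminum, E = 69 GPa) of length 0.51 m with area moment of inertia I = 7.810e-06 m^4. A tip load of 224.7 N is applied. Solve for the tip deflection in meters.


delta = F*L^3/(3*E*I) = 224.7*0.51^3/(3*6.900e+10*7.810e-06)
      = 29.8066797/1616670 = 1.8437e-05

1.8437e-05 m


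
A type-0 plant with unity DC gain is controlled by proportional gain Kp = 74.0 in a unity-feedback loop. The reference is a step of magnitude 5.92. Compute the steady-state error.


e_ss = R/(1 + Kp) = 5.92/(1 + 74.0) = 5.92/75.0000 = 0.0789

0.0789


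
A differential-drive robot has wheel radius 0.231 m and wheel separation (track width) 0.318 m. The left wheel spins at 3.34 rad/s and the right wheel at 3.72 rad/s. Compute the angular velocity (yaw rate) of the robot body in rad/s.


omega = r*(wR - wL)/L = 0.231*(3.72 - (3.34))/0.318 = 0.2760

0.2760 rad/s


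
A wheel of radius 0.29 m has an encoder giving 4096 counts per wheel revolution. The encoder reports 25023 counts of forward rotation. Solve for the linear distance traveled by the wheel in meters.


revs = 25023/4096 = 6.109131
d = revs * 2*pi*r = 6.109131 * 2*pi*0.29 = 11.1316

11.1316 m


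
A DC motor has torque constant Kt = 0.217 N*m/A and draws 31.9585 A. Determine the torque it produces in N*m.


tau = Kt * I = 0.217*31.9585 = 6.9350

6.9350 N*m


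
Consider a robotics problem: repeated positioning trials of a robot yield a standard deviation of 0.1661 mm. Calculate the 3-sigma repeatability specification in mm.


repeatability = 3*sigma = 3*0.1661 = 0.4983

0.4983 mm


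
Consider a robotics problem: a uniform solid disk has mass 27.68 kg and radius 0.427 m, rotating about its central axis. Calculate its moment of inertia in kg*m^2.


I = (1/2)*m*R^2 = 0.5*27.68*0.427^2 = 2.5234

2.5234 kg*m^2


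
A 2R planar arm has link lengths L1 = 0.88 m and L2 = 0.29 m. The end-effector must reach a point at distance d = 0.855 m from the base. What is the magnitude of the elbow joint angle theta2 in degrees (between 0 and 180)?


cos(th2) = (d^2 - L1^2 - L2^2)/(2*L1*L2) = (0.855^2 - 0.88^2 - 0.29^2)/(2*0.88*0.29) = -0.24975509
th2 = acos(-0.24975509) = 104.4630 deg

104.4630 degrees


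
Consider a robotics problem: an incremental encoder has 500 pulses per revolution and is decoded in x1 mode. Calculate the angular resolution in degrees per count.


resolution = 360 / (PPR * 1) = 360 / 500 = 0.7200

0.7200 degrees


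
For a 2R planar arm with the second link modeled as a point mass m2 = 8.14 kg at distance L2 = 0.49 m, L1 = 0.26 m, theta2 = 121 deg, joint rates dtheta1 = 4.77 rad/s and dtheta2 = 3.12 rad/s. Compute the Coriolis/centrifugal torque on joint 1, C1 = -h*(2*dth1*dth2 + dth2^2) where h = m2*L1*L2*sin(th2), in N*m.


h = m2*L1*L2*sin(th2) = 8.14*0.26*0.49*sin(121 deg) = 0.888913
C1 = -h*(2*4.77*3.12 + 3.12^2) = -0.888913*39.4992 = -35.1114

-35.1114 N*m


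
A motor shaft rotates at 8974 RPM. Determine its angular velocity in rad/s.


omega = 8974 * 2*pi/60 = 939.7551

939.7551 rad/s


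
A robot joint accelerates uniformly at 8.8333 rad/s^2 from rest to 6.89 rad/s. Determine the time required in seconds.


t = delta_omega / alpha = 6.89 / 8.8333 = 0.7800

0.7800 s


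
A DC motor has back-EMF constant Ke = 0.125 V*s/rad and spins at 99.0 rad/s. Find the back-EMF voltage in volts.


V_emf = Ke * omega = 0.125*99.0 = 12.3750

12.3750 V


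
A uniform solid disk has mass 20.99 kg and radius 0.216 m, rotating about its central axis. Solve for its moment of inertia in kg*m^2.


I = (1/2)*m*R^2 = 0.5*20.99*0.216^2 = 0.4897

0.4897 kg*m^2


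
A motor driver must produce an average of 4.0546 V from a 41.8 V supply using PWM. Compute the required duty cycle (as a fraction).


D = V_avg/V_supply = 4.0546/41.8 = 0.0970

0.0970


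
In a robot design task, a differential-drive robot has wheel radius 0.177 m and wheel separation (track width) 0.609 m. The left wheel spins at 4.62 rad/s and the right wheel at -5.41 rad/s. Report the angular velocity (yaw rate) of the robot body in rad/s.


omega = r*(wR - wL)/L = 0.177*(-5.41 - (4.62))/0.609 = -2.9151

-2.9151 rad/s


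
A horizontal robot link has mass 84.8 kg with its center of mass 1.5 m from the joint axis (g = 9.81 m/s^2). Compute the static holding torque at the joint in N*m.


tau = m*g*L = 84.8 * 9.81 * 1.5 = 1247.8320

1247.8320 N*m


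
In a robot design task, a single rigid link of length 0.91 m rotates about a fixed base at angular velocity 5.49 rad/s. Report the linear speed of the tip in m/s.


v = L*omega = 0.91 * 5.49 = 4.9959

4.9959 m/s


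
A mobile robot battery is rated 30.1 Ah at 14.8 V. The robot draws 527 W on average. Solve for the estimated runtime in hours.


E = 30.1*14.8 = 445.4800 Wh
t = E/P = 445.4800/527 = 0.8453

0.8453 hours


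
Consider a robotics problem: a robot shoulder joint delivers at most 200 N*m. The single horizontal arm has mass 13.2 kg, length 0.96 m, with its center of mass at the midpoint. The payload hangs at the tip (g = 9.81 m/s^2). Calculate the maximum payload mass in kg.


tau_arm = m_arm*g*(L/2) = 13.2*9.81*0.96/2 = 62.1562 N*m
tau_payload = tau_max - tau_arm = 200 - 62.1562 = 137.8438
m_payload = tau_payload / (g*L) = 137.8438 / (9.81*0.96) = 14.6368

14.6368 kg


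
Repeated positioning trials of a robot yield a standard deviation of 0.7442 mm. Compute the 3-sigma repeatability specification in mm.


repeatability = 3*sigma = 3*0.7442 = 2.2326

2.2326 mm


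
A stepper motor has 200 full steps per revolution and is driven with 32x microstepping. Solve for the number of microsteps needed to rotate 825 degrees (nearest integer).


step_size = 360/(200*32) = 360/6400 = 0.056250 deg
n = 825/(360/6400) = 825*6400/360 = 14666.6667 -> 14667

14667 steps


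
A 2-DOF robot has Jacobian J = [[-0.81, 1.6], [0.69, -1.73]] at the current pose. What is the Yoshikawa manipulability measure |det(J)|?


det(J) = -0.81*-1.73 - (1.6)*(0.69) = 0.2973
|det(J)| = 0.2973

0.2973


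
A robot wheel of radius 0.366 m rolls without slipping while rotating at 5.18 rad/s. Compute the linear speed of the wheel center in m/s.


v = omega * r = 5.18 * 0.366 = 1.8959

1.8959 m/s


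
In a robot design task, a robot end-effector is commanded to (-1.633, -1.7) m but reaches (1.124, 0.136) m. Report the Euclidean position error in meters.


dx = 1.124 - (-1.633) = 2.7570, dy = 0.136 - (-1.7) = 1.8360
err = sqrt(7.601049 + 3.370896) = 3.3124

3.3124 m


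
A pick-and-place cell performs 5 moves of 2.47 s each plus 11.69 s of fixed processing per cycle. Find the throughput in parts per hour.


T_cycle = 5*2.47 + 11.69 = 24.0400 s
rate = 3600/T = 149.7504

149.7504 parts/hour


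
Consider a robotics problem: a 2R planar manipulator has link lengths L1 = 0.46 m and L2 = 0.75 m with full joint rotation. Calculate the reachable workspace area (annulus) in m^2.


r_max = L1 + L2 = 1.2100, r_min = |L1 - L2| = 0.2900
A = pi*(r_max^2 - r_min^2) = pi*(1.4641 - 0.0841) = 4.3354

4.3354 m^2


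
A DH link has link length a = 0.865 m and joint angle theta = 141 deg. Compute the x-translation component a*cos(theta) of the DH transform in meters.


a*cos(theta) = 0.865*cos(141 deg) = -0.6722

-0.6722 m


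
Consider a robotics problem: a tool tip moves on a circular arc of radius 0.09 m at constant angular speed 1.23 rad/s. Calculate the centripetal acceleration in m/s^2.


a_c = omega^2 * r = 1.23^2 * 0.09 = 0.1362

0.1362 m/s^2


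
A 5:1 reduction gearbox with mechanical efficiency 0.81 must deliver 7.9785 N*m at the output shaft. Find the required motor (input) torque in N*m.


tau_in = tau_out / (N * eta) = 7.9785 / (5 * 0.81) = 1.9700

1.9700 N*m


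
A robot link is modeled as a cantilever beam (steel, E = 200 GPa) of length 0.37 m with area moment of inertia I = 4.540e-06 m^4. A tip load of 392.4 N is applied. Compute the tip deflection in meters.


delta = F*L^3/(3*E*I) = 392.4*0.37^3/(3*2.000e+11*4.540e-06)
      = 19.8762372/2724000 = 7.2967e-06

7.2967e-06 m


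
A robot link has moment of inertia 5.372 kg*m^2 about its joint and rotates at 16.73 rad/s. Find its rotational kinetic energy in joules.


KE = (1/2)*I*omega^2 = 0.5*5.372*16.73^2 = 751.7923

751.7923 J


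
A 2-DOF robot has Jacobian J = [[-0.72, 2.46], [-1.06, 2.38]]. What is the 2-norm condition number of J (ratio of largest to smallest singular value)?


JJ^T eigenvalues: trace(JJ^T) = 13.3580, det(JJ^T) = det(J)^2 = 0.79923600
s_max^2 = (13.3580 + sqrt(175.23922000))/2 = 13.29789757
s_min^2 = (13.3580 - sqrt(175.23922000))/2 = 0.06010243
kappa = s_max/s_min = sqrt(13.29789757/0.06010243) = 14.8746

14.8746


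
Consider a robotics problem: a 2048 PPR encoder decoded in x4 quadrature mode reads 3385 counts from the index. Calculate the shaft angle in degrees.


angle = counts * 360 / (PPR*4) = 3385 * 360 / 8192 = 148.7549

148.7549 degrees


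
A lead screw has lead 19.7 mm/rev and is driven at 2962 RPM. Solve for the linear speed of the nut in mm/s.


v = lead * (RPM/60) = 19.7*2962/60 = 972.5233

972.5233 mm/s


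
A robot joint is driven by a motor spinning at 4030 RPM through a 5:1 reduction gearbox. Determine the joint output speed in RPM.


omega_joint = omega_motor / N = 4030 / 5 = 806.0000

806.0000 RPM


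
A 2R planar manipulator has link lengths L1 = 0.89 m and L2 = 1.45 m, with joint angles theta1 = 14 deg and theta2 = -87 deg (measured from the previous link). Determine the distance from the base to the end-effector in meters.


x = L1*cos(th1) + L2*cos(th1+th2) = 1.287502
y = L1*sin(th1) + L2*sin(th1+th2) = -1.171331
d = sqrt(x^2 + y^2) = sqrt(1.657661 + 1.372016) = 1.7406

1.7406 m


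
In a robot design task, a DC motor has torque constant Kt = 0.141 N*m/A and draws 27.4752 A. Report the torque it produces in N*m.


tau = Kt * I = 0.141*27.4752 = 3.8740

3.8740 N*m


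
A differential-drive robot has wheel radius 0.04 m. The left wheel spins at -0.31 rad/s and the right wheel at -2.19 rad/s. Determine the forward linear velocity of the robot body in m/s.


v = r*(wR + wL)/2 = 0.04*(-2.19 + -0.31)/2 = -0.0500

-0.0500 m/s


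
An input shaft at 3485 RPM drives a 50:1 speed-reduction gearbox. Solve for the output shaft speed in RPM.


omega_out = omega_in / N = 3485 / 50 = 69.7000

69.7000 RPM


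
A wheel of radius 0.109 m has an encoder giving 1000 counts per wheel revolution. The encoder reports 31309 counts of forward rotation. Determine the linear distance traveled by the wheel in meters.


revs = 31309/1000 = 31.309000
d = revs * 2*pi*r = 31.309000 * 2*pi*0.109 = 21.4425

21.4425 m


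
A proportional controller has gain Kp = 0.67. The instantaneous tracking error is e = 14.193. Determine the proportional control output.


u_P = Kp * e = 0.67 * 14.193 = 9.5093

9.5093


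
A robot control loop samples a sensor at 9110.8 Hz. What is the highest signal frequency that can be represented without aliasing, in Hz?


f_max = f_s/2 = 9110.8/2 = 4555.4000

4555.4000 Hz


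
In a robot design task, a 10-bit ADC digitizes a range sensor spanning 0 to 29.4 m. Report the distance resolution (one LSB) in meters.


res = range / 2^n = 29.4/2^10 = 29.4/1024 = 0.0287

0.0287 m


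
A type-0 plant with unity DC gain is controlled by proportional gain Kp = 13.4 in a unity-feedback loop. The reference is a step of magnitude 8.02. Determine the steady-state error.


e_ss = R/(1 + Kp) = 8.02/(1 + 13.4) = 8.02/14.4000 = 0.5569

0.5569


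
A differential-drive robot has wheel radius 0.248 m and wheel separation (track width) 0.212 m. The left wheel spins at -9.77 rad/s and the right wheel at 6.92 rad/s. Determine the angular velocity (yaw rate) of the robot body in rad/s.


omega = r*(wR - wL)/L = 0.248*(6.92 - (-9.77))/0.212 = 19.5242

19.5242 rad/s


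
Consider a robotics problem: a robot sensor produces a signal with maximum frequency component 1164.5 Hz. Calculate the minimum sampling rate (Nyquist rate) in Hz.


f_s,min = 2*f_max = 2*1164.5 = 2329.0000

2329.0000 Hz


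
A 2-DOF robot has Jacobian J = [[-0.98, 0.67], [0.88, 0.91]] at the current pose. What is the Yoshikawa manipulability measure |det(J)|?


det(J) = -0.98*0.91 - (0.67)*(0.88) = -1.4814
|det(J)| = 1.4814

1.4814


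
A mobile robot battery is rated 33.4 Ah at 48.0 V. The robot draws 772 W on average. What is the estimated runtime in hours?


E = 33.4*48.0 = 1603.2000 Wh
t = E/P = 1603.2000/772 = 2.0767

2.0767 hours


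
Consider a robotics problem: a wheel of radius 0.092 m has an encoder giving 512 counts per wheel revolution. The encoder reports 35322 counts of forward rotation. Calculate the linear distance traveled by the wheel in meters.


revs = 35322/512 = 68.988281
d = revs * 2*pi*r = 68.988281 * 2*pi*0.092 = 39.8789

39.8789 m


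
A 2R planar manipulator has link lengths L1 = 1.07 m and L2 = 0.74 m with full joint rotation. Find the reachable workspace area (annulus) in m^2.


r_max = L1 + L2 = 1.8100, r_min = |L1 - L2| = 0.3300
A = pi*(r_max^2 - r_min^2) = pi*(3.2761 - 0.1089) = 9.9501

9.9501 m^2


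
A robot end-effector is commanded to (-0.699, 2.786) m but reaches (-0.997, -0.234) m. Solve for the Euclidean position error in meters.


dx = -0.997 - (-0.699) = -0.2980, dy = -0.234 - (2.786) = -3.0200
err = sqrt(0.088804 + 9.120400) = 3.0347

3.0347 m


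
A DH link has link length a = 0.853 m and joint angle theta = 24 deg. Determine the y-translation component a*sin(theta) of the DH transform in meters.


a*sin(theta) = 0.853*sin(24 deg) = 0.3469

0.3469 m


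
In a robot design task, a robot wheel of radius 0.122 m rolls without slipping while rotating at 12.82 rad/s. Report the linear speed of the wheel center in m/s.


v = omega * r = 12.82 * 0.122 = 1.5640

1.5640 m/s


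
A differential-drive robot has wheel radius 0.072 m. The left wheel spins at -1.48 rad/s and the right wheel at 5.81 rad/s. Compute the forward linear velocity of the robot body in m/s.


v = r*(wR + wL)/2 = 0.072*(5.81 + -1.48)/2 = 0.1559

0.1559 m/s


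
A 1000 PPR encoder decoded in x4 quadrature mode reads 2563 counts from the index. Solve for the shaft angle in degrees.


angle = counts * 360 / (PPR*4) = 2563 * 360 / 4000 = 230.6700

230.6700 degrees


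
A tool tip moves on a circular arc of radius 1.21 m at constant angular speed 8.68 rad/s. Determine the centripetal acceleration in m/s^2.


a_c = omega^2 * r = 8.68^2 * 1.21 = 91.1643

91.1643 m/s^2


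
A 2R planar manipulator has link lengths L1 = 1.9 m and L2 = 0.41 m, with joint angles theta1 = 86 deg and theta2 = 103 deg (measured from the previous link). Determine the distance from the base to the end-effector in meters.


x = L1*cos(th1) + L2*cos(th1+th2) = -0.272415
y = L1*sin(th1) + L2*sin(th1+th2) = 1.831234
d = sqrt(x^2 + y^2) = sqrt(0.074210 + 3.353418) = 1.8514

1.8514 m


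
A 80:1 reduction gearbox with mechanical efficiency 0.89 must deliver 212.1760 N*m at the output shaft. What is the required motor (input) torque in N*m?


tau_in = tau_out / (N * eta) = 212.1760 / (80 * 0.89) = 2.9800

2.9800 N*m


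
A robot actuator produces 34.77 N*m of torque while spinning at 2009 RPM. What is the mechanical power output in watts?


omega = 2009 * 2*pi/60 = 210.381988 rad/s
P = tau * omega = 34.77 * 210.381988 = 7314.9817

7314.9817 W


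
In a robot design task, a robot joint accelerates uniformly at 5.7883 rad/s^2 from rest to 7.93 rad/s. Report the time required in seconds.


t = delta_omega / alpha = 7.93 / 5.7883 = 1.3700

1.3700 s


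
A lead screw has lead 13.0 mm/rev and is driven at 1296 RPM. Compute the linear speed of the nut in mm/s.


v = lead * (RPM/60) = 13.0*1296/60 = 280.8000

280.8000 mm/s


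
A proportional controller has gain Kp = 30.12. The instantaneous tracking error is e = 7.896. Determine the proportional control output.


u_P = Kp * e = 30.12 * 7.896 = 237.8275

237.8275


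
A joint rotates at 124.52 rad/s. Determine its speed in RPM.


RPM = 124.52 * 60/(2*pi) = 1189.0784

1189.0784 RPM


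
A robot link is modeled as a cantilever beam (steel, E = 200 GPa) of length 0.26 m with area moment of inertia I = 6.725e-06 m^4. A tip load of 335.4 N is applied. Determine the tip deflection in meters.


delta = F*L^3/(3*E*I) = 335.4*0.26^3/(3*2.000e+11*6.725e-06)
      = 5.8949904/4035000 = 1.4610e-06

1.4610e-06 m


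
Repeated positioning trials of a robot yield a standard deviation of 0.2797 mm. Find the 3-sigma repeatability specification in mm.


repeatability = 3*sigma = 3*0.2797 = 0.8391

0.8391 mm


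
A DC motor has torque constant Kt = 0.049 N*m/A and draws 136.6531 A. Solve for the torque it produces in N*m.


tau = Kt * I = 0.049*136.6531 = 6.6960

6.6960 N*m


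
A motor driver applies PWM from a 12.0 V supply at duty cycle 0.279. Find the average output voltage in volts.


V_avg = V_supply * D = 12.0*0.279 = 3.3480

3.3480 V


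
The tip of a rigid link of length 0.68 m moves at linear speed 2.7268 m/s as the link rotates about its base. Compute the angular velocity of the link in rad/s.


omega = v / L = 2.7268 / 0.68 = 4.0100

4.0100 rad/s


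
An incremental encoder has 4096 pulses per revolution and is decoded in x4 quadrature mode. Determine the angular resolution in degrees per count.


resolution = 360 / (PPR * 4) = 360 / 16384 = 0.0220

0.0220 degrees


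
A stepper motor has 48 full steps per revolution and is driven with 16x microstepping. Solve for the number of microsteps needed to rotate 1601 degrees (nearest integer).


step_size = 360/(48*16) = 360/768 = 0.468750 deg
n = 1601/(360/768) = 1601*768/360 = 3415.4667 -> 3415

3415 steps


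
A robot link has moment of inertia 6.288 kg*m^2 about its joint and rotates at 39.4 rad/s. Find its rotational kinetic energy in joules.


KE = (1/2)*I*omega^2 = 0.5*6.288*39.4^2 = 4880.6198

4880.6198 J


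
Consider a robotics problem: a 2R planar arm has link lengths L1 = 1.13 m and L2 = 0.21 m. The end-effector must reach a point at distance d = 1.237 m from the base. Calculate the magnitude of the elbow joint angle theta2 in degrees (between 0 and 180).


cos(th2) = (d^2 - L1^2 - L2^2)/(2*L1*L2) = (1.237^2 - 1.13^2 - 0.21^2)/(2*1.13*0.21) = 0.44072693
th2 = acos(0.44072693) = 63.8497 deg

63.8497 degrees


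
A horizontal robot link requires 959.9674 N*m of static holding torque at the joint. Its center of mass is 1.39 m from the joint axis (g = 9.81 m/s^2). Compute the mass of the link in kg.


m = tau / (g*L) = 959.9674 / (9.81 * 1.39) = 70.4000

70.4000 kg


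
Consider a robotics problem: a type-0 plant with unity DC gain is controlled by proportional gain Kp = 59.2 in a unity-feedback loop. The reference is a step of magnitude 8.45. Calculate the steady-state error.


e_ss = R/(1 + Kp) = 8.45/(1 + 59.2) = 8.45/60.2000 = 0.1404

0.1404


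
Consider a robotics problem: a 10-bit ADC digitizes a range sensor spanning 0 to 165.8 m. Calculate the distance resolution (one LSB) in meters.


res = range / 2^n = 165.8/2^10 = 165.8/1024 = 0.1619

0.1619 m


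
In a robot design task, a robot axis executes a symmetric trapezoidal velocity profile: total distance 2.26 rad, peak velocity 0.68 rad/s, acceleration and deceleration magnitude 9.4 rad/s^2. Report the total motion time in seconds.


t_acc = v/a = 0.68/9.4 = 0.072340 s
d_acc = v^2/(2a) = 0.024596 rad (each ramp)
d_cruise = 2.26 - 2*0.024596 = 2.210808 rad
t_cruise = 2.210808/0.68 = 3.251188 s
t_total = 2*0.072340 + 3.251188 = 3.3959

3.3959 s


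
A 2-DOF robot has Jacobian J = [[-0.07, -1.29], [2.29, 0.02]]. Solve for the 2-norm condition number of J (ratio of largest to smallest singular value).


JJ^T eigenvalues: trace(JJ^T) = 6.9135, det(JJ^T) = det(J)^2 = 8.71843729
s_max^2 = (6.9135 + sqrt(12.92273309))/2 = 5.25416016
s_min^2 = (6.9135 - sqrt(12.92273309))/2 = 1.65933984
kappa = s_max/s_min = sqrt(5.25416016/1.65933984) = 1.7794

1.7794


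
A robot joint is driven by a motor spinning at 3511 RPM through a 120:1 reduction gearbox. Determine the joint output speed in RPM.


omega_joint = omega_motor / N = 3511 / 120 = 29.2583

29.2583 RPM


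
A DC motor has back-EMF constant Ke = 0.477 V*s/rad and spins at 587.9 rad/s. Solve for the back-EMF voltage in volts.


V_emf = Ke * omega = 0.477*587.9 = 280.4283

280.4283 V


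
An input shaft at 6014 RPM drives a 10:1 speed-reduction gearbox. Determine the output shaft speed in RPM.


omega_out = omega_in / N = 6014 / 10 = 601.4000

601.4000 RPM


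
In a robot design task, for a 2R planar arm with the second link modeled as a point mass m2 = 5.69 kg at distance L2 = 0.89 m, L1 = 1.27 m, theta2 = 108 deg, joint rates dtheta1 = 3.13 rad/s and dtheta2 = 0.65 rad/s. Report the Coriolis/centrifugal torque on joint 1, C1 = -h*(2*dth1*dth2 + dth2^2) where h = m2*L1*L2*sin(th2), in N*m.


h = m2*L1*L2*sin(th2) = 5.69*1.27*0.89*sin(108 deg) = 6.116632
C1 = -h*(2*3.13*0.65 + 0.65^2) = -6.116632*4.4915 = -27.4729

-27.4729 N*m


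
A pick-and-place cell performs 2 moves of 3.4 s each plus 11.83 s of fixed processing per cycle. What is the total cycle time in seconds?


T = 2*3.4 + 11.83 = 18.6300

18.6300 s


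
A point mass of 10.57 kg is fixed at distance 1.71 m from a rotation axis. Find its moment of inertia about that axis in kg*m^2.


I = m*r^2 = 10.57*1.71^2 = 30.9077

30.9077 kg*m^2


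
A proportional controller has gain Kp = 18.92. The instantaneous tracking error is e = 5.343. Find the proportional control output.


u_P = Kp * e = 18.92 * 5.343 = 101.0896

101.0896


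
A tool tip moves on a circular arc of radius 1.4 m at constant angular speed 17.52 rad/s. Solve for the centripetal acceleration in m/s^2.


a_c = omega^2 * r = 17.52^2 * 1.4 = 429.7306

429.7306 m/s^2


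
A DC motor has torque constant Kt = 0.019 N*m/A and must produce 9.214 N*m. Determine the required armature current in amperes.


I = tau / Kt = 9.214/0.019 = 484.9474

484.9474 A


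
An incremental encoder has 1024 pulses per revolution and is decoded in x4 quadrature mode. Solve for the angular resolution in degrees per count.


resolution = 360 / (PPR * 4) = 360 / 4096 = 0.0879

0.0879 degrees


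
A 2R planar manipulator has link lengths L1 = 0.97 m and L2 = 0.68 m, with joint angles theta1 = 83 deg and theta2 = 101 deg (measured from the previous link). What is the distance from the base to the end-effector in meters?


x = L1*cos(th1) + L2*cos(th1+th2) = -0.560130
y = L1*sin(th1) + L2*sin(th1+th2) = 0.915335
d = sqrt(x^2 + y^2) = sqrt(0.313746 + 0.837838) = 1.0731

1.0731 m


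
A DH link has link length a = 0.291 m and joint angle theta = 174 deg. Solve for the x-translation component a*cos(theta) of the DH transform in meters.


a*cos(theta) = 0.291*cos(174 deg) = -0.2894

-0.2894 m


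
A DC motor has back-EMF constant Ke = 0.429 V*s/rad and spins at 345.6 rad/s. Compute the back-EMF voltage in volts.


V_emf = Ke * omega = 0.429*345.6 = 148.2624

148.2624 V


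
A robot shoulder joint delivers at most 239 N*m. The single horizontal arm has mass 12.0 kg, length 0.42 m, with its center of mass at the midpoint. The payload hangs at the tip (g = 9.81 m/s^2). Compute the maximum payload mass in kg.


tau_arm = m_arm*g*(L/2) = 12.0*9.81*0.42/2 = 24.7212 N*m
tau_payload = tau_max - tau_arm = 239 - 24.7212 = 214.2788
m_payload = tau_payload / (g*L) = 214.2788 / (9.81*0.42) = 52.0069

52.0069 kg


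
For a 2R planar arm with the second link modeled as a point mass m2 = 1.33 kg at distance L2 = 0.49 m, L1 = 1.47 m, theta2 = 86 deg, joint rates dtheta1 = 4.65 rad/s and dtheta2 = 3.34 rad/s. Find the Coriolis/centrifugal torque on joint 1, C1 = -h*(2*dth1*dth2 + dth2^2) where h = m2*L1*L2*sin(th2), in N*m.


h = m2*L1*L2*sin(th2) = 1.33*1.47*0.49*sin(86 deg) = 0.955665
C1 = -h*(2*4.65*3.34 + 3.34^2) = -0.955665*42.2176 = -40.3459

-40.3459 N*m


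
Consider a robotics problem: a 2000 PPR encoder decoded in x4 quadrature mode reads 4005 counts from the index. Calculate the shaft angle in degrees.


angle = counts * 360 / (PPR*4) = 4005 * 360 / 8000 = 180.2250

180.2250 degrees


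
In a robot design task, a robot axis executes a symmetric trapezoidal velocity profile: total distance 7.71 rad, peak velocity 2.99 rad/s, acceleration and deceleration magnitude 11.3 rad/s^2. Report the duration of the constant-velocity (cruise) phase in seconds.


t_acc = v/a = 0.264602 s, d_acc = v^2/(2a) = 0.395580 rad each
d_cruise = 7.71 - 2*0.395580 = 6.918840 rad
t_cruise = d_cruise/v = 6.918840/2.99 = 2.3140

2.3140 s


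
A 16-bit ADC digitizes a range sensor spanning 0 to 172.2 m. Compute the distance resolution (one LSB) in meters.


res = range / 2^n = 172.2/2^16 = 172.2/65536 = 0.0026

0.0026 m


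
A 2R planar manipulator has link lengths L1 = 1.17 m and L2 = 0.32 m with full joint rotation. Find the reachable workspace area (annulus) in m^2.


r_max = L1 + L2 = 1.4900, r_min = |L1 - L2| = 0.8500
A = pi*(r_max^2 - r_min^2) = pi*(2.2201 - 0.7225) = 4.7048

4.7048 m^2


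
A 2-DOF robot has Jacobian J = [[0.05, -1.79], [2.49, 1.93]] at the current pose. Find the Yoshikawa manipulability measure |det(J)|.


det(J) = 0.05*1.93 - (-1.79)*(2.49) = 4.5536
|det(J)| = 4.5536

4.5536


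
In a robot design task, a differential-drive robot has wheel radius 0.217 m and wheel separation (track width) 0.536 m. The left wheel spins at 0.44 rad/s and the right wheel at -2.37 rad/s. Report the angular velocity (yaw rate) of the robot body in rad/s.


omega = r*(wR - wL)/L = 0.217*(-2.37 - (0.44))/0.536 = -1.1376

-1.1376 rad/s


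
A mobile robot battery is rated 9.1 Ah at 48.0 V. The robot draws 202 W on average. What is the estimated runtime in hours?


E = 9.1*48.0 = 436.8000 Wh
t = E/P = 436.8000/202 = 2.1624

2.1624 hours


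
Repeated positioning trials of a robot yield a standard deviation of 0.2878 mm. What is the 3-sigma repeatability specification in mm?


repeatability = 3*sigma = 3*0.2878 = 0.8634

0.8634 mm


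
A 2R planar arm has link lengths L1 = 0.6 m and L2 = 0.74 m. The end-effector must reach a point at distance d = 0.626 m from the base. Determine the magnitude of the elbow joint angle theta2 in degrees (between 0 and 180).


cos(th2) = (d^2 - L1^2 - L2^2)/(2*L1*L2) = (0.626^2 - 0.6^2 - 0.74^2)/(2*0.6*0.74) = -0.58077027
th2 = acos(-0.58077027) = 125.5047 deg

125.5047 degrees


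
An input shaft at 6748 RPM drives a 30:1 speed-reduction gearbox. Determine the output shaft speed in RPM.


omega_out = omega_in / N = 6748 / 30 = 224.9333

224.9333 RPM


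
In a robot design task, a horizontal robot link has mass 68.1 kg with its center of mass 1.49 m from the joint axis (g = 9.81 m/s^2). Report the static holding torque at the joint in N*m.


tau = m*g*L = 68.1 * 9.81 * 1.49 = 995.4109

995.4109 N*m


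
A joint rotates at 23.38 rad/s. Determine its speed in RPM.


RPM = 23.38 * 60/(2*pi) = 223.2626

223.2626 RPM


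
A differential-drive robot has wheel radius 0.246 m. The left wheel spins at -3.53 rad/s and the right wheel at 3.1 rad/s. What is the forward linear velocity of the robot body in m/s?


v = r*(wR + wL)/2 = 0.246*(3.1 + -3.53)/2 = -0.0529

-0.0529 m/s


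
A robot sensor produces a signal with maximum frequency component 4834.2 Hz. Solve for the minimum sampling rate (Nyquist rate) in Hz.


f_s,min = 2*f_max = 2*4834.2 = 9668.4000

9668.4000 Hz


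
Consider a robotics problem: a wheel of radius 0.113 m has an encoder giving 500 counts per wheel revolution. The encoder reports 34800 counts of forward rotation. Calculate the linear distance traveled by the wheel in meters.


revs = 34800/500 = 69.600000
d = revs * 2*pi*r = 69.600000 * 2*pi*0.113 = 49.4160

49.4160 m


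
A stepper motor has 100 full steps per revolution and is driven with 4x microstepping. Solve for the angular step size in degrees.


step = 360/(100*4) = 360/400 = 0.9000

0.9000 degrees


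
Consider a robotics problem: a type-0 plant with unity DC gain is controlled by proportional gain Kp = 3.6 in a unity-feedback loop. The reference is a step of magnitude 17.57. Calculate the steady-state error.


e_ss = R/(1 + Kp) = 17.57/(1 + 3.6) = 17.57/4.6000 = 3.8196

3.8196


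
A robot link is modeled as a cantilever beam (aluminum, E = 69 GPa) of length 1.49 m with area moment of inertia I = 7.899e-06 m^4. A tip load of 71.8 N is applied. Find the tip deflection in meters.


delta = F*L^3/(3*E*I) = 71.8*1.49^3/(3*6.900e+10*7.899e-06)
      = 237.5107382/1635093 = 1.4526e-04

1.4526e-04 m


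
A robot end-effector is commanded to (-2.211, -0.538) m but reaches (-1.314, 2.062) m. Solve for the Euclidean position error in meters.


dx = -1.314 - (-2.211) = 0.8970, dy = 2.062 - (-0.538) = 2.6000
err = sqrt(0.804609 + 6.760000) = 2.7504

2.7504 m


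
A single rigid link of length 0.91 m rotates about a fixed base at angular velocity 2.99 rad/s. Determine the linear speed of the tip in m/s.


v = L*omega = 0.91 * 2.99 = 2.7209

2.7209 m/s


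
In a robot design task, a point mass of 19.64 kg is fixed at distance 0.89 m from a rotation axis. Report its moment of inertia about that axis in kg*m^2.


I = m*r^2 = 19.64*0.89^2 = 15.5568

15.5568 kg*m^2


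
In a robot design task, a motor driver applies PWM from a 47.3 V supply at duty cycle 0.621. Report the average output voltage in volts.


V_avg = V_supply * D = 47.3*0.621 = 29.3733

29.3733 V


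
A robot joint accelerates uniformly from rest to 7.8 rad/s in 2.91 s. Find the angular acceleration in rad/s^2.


alpha = delta_omega / t = 7.8 / 2.91 = 2.6804

2.6804 rad/s^2


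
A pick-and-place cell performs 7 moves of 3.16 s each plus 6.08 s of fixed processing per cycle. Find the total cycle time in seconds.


T = 7*3.16 + 6.08 = 28.2000

28.2000 s


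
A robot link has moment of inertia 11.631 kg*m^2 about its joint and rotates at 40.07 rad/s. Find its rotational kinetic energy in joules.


KE = (1/2)*I*omega^2 = 0.5*11.631*40.07^2 = 9337.3953

9337.3953 J


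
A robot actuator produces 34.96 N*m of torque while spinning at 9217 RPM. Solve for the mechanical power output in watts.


omega = 9217 * 2*pi/60 = 965.201983 rad/s
P = tau * omega = 34.96 * 965.201983 = 33743.4613

33743.4613 W


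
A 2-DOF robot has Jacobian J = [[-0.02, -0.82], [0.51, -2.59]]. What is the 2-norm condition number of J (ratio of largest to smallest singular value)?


JJ^T eigenvalues: trace(JJ^T) = 7.6410, det(JJ^T) = det(J)^2 = 0.22090000
s_max^2 = (7.6410 + sqrt(57.50128100))/2 = 7.61197996
s_min^2 = (7.6410 - sqrt(57.50128100))/2 = 0.02902004
kappa = s_max/s_min = sqrt(7.61197996/0.02902004) = 16.1957

16.1957


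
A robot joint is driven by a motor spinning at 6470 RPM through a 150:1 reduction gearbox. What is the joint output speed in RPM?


omega_joint = omega_motor / N = 6470 / 150 = 43.1333

43.1333 RPM


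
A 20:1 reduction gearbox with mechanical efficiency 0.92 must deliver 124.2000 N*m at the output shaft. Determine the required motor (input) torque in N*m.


tau_in = tau_out / (N * eta) = 124.2000 / (20 * 0.92) = 6.7500

6.7500 N*m


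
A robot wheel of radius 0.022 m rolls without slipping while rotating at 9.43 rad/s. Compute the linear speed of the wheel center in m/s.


v = omega * r = 9.43 * 0.022 = 0.2075

0.2075 m/s


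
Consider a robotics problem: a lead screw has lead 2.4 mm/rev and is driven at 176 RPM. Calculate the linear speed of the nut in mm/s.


v = lead * (RPM/60) = 2.4*176/60 = 7.0400

7.0400 mm/s


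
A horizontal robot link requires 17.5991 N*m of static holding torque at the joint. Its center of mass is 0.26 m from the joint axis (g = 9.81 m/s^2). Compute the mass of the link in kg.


m = tau / (g*L) = 17.5991 / (9.81 * 0.26) = 6.9000

6.9000 kg


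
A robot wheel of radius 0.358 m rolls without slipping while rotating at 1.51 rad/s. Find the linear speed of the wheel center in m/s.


v = omega * r = 1.51 * 0.358 = 0.5406

0.5406 m/s


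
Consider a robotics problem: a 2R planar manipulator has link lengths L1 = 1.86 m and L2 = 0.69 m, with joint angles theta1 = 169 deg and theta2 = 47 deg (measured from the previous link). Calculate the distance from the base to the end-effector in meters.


x = L1*cos(th1) + L2*cos(th1+th2) = -2.384048
y = L1*sin(th1) + L2*sin(th1+th2) = -0.050667
d = sqrt(x^2 + y^2) = sqrt(5.683685 + 0.002567) = 2.3846

2.3846 m


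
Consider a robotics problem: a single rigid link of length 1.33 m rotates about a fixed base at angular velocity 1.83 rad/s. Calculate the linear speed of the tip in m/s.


v = L*omega = 1.33 * 1.83 = 2.4339

2.4339 m/s


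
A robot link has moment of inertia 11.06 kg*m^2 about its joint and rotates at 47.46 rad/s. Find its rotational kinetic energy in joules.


KE = (1/2)*I*omega^2 = 0.5*11.06*47.46^2 = 12456.0573

12456.0573 J


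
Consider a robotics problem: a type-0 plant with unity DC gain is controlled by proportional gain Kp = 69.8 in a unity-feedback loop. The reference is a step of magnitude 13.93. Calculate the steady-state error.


e_ss = R/(1 + Kp) = 13.93/(1 + 69.8) = 13.93/70.8000 = 0.1968

0.1968


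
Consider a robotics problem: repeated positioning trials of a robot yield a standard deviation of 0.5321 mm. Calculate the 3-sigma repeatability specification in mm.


repeatability = 3*sigma = 3*0.5321 = 1.5963

1.5963 mm


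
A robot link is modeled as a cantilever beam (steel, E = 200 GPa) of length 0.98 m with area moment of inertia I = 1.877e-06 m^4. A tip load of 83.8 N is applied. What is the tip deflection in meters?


delta = F*L^3/(3*E*I) = 83.8*0.98^3/(3*2.000e+11*1.877e-06)
      = 78.8718896/1126200 = 7.0034e-05

7.0034e-05 m


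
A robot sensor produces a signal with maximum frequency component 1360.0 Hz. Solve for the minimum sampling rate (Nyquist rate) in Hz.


f_s,min = 2*f_max = 2*1360.0 = 2720.0000

2720.0000 Hz


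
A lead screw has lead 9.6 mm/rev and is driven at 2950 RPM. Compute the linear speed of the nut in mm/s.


v = lead * (RPM/60) = 9.6*2950/60 = 472.0000

472.0000 mm/s


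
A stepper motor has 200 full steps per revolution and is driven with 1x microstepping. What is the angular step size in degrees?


step = 360/(200*1) = 360/200 = 1.8000

1.8000 degrees


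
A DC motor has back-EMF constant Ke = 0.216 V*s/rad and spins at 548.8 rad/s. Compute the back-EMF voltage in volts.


V_emf = Ke * omega = 0.216*548.8 = 118.5408

118.5408 V


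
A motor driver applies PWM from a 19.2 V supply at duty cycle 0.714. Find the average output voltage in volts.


V_avg = V_supply * D = 19.2*0.714 = 13.7088

13.7088 V


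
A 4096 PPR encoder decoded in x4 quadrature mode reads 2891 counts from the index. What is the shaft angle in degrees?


angle = counts * 360 / (PPR*4) = 2891 * 360 / 16384 = 63.5229

63.5229 degrees


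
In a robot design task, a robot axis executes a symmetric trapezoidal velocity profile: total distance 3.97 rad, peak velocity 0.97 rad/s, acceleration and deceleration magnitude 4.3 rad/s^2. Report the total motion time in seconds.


t_acc = v/a = 0.97/4.3 = 0.225581 s
d_acc = v^2/(2a) = 0.109407 rad (each ramp)
d_cruise = 3.97 - 2*0.109407 = 3.751186 rad
t_cruise = 3.751186/0.97 = 3.867202 s
t_total = 2*0.225581 + 3.867202 = 4.3184

4.3184 s


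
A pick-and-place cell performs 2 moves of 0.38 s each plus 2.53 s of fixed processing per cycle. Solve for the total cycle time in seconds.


T = 2*0.38 + 2.53 = 3.2900

3.2900 s


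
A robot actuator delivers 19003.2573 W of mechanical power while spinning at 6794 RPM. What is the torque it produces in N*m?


omega = 6794 * 2*pi/60 = 711.466016 rad/s
tau = P / omega = 19003.2573 / 711.466016 = 26.7100

26.7100 N*m


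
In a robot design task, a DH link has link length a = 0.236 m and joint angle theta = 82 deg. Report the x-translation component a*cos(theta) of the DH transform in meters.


a*cos(theta) = 0.236*cos(82 deg) = 0.0328

0.0328 m


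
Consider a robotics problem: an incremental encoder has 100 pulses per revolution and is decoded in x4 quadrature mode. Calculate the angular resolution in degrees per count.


resolution = 360 / (PPR * 4) = 360 / 400 = 0.9000

0.9000 degrees


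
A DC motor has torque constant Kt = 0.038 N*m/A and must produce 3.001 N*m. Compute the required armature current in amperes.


I = tau / Kt = 3.001/0.038 = 78.9737

78.9737 A


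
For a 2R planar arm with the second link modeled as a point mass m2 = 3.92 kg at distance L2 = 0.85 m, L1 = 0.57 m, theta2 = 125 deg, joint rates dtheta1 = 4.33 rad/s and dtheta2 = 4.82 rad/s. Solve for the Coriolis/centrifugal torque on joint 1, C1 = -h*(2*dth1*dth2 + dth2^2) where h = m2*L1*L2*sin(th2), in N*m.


h = m2*L1*L2*sin(th2) = 3.92*0.57*0.85*sin(125 deg) = 1.555766
C1 = -h*(2*4.33*4.82 + 4.82^2) = -1.555766*64.9736 = -101.0837

-101.0837 N*m


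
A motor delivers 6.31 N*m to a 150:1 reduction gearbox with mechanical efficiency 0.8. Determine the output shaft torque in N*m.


tau_out = tau_in * N * eta = 6.31 * 150 * 0.8 = 757.2000

757.2000 N*m


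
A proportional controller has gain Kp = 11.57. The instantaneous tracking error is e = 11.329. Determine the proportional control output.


u_P = Kp * e = 11.57 * 11.329 = 131.0765

131.0765


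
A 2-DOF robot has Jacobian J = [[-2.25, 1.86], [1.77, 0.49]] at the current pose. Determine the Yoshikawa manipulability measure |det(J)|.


det(J) = -2.25*0.49 - (1.86)*(1.77) = -4.3947
|det(J)| = 4.3947

4.3947
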